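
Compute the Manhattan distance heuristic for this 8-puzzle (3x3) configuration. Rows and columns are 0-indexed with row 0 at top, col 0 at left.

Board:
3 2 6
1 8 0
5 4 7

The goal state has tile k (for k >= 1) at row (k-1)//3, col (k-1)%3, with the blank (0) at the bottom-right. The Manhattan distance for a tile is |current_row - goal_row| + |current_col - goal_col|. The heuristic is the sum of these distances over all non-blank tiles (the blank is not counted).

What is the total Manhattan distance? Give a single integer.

Tile 3: (0,0)->(0,2) = 2
Tile 2: (0,1)->(0,1) = 0
Tile 6: (0,2)->(1,2) = 1
Tile 1: (1,0)->(0,0) = 1
Tile 8: (1,1)->(2,1) = 1
Tile 5: (2,0)->(1,1) = 2
Tile 4: (2,1)->(1,0) = 2
Tile 7: (2,2)->(2,0) = 2
Sum: 2 + 0 + 1 + 1 + 1 + 2 + 2 + 2 = 11

Answer: 11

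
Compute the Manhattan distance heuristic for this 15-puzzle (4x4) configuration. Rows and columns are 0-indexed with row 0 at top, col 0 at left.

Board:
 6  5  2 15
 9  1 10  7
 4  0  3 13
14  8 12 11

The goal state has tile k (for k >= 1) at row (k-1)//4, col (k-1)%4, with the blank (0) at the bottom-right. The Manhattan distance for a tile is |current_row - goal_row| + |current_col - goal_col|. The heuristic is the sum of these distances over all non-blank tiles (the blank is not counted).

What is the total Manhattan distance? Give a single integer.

Tile 6: at (0,0), goal (1,1), distance |0-1|+|0-1| = 2
Tile 5: at (0,1), goal (1,0), distance |0-1|+|1-0| = 2
Tile 2: at (0,2), goal (0,1), distance |0-0|+|2-1| = 1
Tile 15: at (0,3), goal (3,2), distance |0-3|+|3-2| = 4
Tile 9: at (1,0), goal (2,0), distance |1-2|+|0-0| = 1
Tile 1: at (1,1), goal (0,0), distance |1-0|+|1-0| = 2
Tile 10: at (1,2), goal (2,1), distance |1-2|+|2-1| = 2
Tile 7: at (1,3), goal (1,2), distance |1-1|+|3-2| = 1
Tile 4: at (2,0), goal (0,3), distance |2-0|+|0-3| = 5
Tile 3: at (2,2), goal (0,2), distance |2-0|+|2-2| = 2
Tile 13: at (2,3), goal (3,0), distance |2-3|+|3-0| = 4
Tile 14: at (3,0), goal (3,1), distance |3-3|+|0-1| = 1
Tile 8: at (3,1), goal (1,3), distance |3-1|+|1-3| = 4
Tile 12: at (3,2), goal (2,3), distance |3-2|+|2-3| = 2
Tile 11: at (3,3), goal (2,2), distance |3-2|+|3-2| = 2
Sum: 2 + 2 + 1 + 4 + 1 + 2 + 2 + 1 + 5 + 2 + 4 + 1 + 4 + 2 + 2 = 35

Answer: 35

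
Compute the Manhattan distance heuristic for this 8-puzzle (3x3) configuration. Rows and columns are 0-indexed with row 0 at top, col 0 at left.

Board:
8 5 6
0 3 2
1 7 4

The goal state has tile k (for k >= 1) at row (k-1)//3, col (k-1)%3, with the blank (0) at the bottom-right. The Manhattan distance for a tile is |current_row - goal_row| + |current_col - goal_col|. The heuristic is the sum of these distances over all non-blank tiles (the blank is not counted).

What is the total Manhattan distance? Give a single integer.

Tile 8: at (0,0), goal (2,1), distance |0-2|+|0-1| = 3
Tile 5: at (0,1), goal (1,1), distance |0-1|+|1-1| = 1
Tile 6: at (0,2), goal (1,2), distance |0-1|+|2-2| = 1
Tile 3: at (1,1), goal (0,2), distance |1-0|+|1-2| = 2
Tile 2: at (1,2), goal (0,1), distance |1-0|+|2-1| = 2
Tile 1: at (2,0), goal (0,0), distance |2-0|+|0-0| = 2
Tile 7: at (2,1), goal (2,0), distance |2-2|+|1-0| = 1
Tile 4: at (2,2), goal (1,0), distance |2-1|+|2-0| = 3
Sum: 3 + 1 + 1 + 2 + 2 + 2 + 1 + 3 = 15

Answer: 15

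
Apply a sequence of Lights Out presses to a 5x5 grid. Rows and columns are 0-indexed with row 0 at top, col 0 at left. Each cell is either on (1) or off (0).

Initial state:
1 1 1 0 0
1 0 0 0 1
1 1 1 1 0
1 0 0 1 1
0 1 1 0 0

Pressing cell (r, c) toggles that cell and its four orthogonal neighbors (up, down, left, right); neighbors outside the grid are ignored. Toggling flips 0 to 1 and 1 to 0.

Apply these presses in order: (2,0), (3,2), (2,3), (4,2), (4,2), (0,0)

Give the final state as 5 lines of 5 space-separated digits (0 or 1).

After press 1 at (2,0):
1 1 1 0 0
0 0 0 0 1
0 0 1 1 0
0 0 0 1 1
0 1 1 0 0

After press 2 at (3,2):
1 1 1 0 0
0 0 0 0 1
0 0 0 1 0
0 1 1 0 1
0 1 0 0 0

After press 3 at (2,3):
1 1 1 0 0
0 0 0 1 1
0 0 1 0 1
0 1 1 1 1
0 1 0 0 0

After press 4 at (4,2):
1 1 1 0 0
0 0 0 1 1
0 0 1 0 1
0 1 0 1 1
0 0 1 1 0

After press 5 at (4,2):
1 1 1 0 0
0 0 0 1 1
0 0 1 0 1
0 1 1 1 1
0 1 0 0 0

After press 6 at (0,0):
0 0 1 0 0
1 0 0 1 1
0 0 1 0 1
0 1 1 1 1
0 1 0 0 0

Answer: 0 0 1 0 0
1 0 0 1 1
0 0 1 0 1
0 1 1 1 1
0 1 0 0 0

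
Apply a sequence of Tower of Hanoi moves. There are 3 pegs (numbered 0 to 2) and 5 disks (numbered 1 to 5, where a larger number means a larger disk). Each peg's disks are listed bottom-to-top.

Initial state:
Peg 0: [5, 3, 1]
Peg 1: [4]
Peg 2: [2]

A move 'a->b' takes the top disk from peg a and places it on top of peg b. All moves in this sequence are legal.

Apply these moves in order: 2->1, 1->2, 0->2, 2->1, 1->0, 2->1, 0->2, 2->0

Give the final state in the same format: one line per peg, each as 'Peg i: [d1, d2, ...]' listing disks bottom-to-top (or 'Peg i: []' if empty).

After move 1 (2->1):
Peg 0: [5, 3, 1]
Peg 1: [4, 2]
Peg 2: []

After move 2 (1->2):
Peg 0: [5, 3, 1]
Peg 1: [4]
Peg 2: [2]

After move 3 (0->2):
Peg 0: [5, 3]
Peg 1: [4]
Peg 2: [2, 1]

After move 4 (2->1):
Peg 0: [5, 3]
Peg 1: [4, 1]
Peg 2: [2]

After move 5 (1->0):
Peg 0: [5, 3, 1]
Peg 1: [4]
Peg 2: [2]

After move 6 (2->1):
Peg 0: [5, 3, 1]
Peg 1: [4, 2]
Peg 2: []

After move 7 (0->2):
Peg 0: [5, 3]
Peg 1: [4, 2]
Peg 2: [1]

After move 8 (2->0):
Peg 0: [5, 3, 1]
Peg 1: [4, 2]
Peg 2: []

Answer: Peg 0: [5, 3, 1]
Peg 1: [4, 2]
Peg 2: []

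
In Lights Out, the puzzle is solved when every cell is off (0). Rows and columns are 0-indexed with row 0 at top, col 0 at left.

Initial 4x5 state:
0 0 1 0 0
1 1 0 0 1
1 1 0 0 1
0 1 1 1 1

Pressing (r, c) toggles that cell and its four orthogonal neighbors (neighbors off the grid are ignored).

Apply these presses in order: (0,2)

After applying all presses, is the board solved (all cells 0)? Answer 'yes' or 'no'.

Answer: no

Derivation:
After press 1 at (0,2):
0 1 0 1 0
1 1 1 0 1
1 1 0 0 1
0 1 1 1 1

Lights still on: 13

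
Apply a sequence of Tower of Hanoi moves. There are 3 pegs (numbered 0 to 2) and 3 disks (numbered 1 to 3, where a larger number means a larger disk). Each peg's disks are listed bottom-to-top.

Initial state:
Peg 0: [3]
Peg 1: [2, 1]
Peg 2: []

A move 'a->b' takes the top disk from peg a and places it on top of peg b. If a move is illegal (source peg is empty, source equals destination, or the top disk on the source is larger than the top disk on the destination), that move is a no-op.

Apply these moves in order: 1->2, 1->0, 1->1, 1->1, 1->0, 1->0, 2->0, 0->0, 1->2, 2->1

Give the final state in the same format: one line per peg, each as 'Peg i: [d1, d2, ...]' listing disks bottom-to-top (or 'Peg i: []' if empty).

Answer: Peg 0: [3, 2, 1]
Peg 1: []
Peg 2: []

Derivation:
After move 1 (1->2):
Peg 0: [3]
Peg 1: [2]
Peg 2: [1]

After move 2 (1->0):
Peg 0: [3, 2]
Peg 1: []
Peg 2: [1]

After move 3 (1->1):
Peg 0: [3, 2]
Peg 1: []
Peg 2: [1]

After move 4 (1->1):
Peg 0: [3, 2]
Peg 1: []
Peg 2: [1]

After move 5 (1->0):
Peg 0: [3, 2]
Peg 1: []
Peg 2: [1]

After move 6 (1->0):
Peg 0: [3, 2]
Peg 1: []
Peg 2: [1]

After move 7 (2->0):
Peg 0: [3, 2, 1]
Peg 1: []
Peg 2: []

After move 8 (0->0):
Peg 0: [3, 2, 1]
Peg 1: []
Peg 2: []

After move 9 (1->2):
Peg 0: [3, 2, 1]
Peg 1: []
Peg 2: []

After move 10 (2->1):
Peg 0: [3, 2, 1]
Peg 1: []
Peg 2: []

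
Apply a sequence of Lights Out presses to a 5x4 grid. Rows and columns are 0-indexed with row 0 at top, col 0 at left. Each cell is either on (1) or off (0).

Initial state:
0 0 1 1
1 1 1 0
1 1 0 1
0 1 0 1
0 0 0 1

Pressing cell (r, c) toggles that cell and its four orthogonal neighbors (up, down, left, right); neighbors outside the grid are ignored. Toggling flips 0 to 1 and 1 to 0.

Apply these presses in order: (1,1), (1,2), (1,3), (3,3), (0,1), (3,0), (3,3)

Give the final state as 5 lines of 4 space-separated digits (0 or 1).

Answer: 1 0 1 0
0 0 0 0
0 0 1 0
1 0 0 1
1 0 0 1

Derivation:
After press 1 at (1,1):
0 1 1 1
0 0 0 0
1 0 0 1
0 1 0 1
0 0 0 1

After press 2 at (1,2):
0 1 0 1
0 1 1 1
1 0 1 1
0 1 0 1
0 0 0 1

After press 3 at (1,3):
0 1 0 0
0 1 0 0
1 0 1 0
0 1 0 1
0 0 0 1

After press 4 at (3,3):
0 1 0 0
0 1 0 0
1 0 1 1
0 1 1 0
0 0 0 0

After press 5 at (0,1):
1 0 1 0
0 0 0 0
1 0 1 1
0 1 1 0
0 0 0 0

After press 6 at (3,0):
1 0 1 0
0 0 0 0
0 0 1 1
1 0 1 0
1 0 0 0

After press 7 at (3,3):
1 0 1 0
0 0 0 0
0 0 1 0
1 0 0 1
1 0 0 1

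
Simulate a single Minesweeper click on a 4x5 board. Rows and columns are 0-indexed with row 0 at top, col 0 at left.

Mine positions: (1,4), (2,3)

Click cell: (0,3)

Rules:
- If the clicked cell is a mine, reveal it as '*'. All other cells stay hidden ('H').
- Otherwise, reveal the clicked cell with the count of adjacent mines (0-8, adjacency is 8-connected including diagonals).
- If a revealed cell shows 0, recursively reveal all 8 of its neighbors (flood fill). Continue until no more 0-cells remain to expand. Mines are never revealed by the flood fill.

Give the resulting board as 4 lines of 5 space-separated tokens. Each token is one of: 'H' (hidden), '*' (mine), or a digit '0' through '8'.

H H H 1 H
H H H H H
H H H H H
H H H H H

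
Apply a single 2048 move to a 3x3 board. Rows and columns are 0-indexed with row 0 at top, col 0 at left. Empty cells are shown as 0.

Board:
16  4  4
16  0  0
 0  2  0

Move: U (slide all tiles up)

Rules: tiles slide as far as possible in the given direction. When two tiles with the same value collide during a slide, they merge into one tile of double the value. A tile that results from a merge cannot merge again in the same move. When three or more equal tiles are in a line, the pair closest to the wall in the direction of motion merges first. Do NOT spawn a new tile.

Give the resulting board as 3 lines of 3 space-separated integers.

Answer: 32  4  4
 0  2  0
 0  0  0

Derivation:
Slide up:
col 0: [16, 16, 0] -> [32, 0, 0]
col 1: [4, 0, 2] -> [4, 2, 0]
col 2: [4, 0, 0] -> [4, 0, 0]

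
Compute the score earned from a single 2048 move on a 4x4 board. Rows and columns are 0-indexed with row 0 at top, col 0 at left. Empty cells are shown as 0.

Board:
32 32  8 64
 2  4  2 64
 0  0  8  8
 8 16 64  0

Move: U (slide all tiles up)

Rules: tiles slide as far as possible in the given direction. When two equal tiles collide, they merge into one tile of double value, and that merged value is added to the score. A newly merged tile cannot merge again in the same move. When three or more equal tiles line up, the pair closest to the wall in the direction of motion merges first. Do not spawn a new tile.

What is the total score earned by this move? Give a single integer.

Slide up:
col 0: [32, 2, 0, 8] -> [32, 2, 8, 0]  score +0 (running 0)
col 1: [32, 4, 0, 16] -> [32, 4, 16, 0]  score +0 (running 0)
col 2: [8, 2, 8, 64] -> [8, 2, 8, 64]  score +0 (running 0)
col 3: [64, 64, 8, 0] -> [128, 8, 0, 0]  score +128 (running 128)
Board after move:
 32  32   8 128
  2   4   2   8
  8  16   8   0
  0   0  64   0

Answer: 128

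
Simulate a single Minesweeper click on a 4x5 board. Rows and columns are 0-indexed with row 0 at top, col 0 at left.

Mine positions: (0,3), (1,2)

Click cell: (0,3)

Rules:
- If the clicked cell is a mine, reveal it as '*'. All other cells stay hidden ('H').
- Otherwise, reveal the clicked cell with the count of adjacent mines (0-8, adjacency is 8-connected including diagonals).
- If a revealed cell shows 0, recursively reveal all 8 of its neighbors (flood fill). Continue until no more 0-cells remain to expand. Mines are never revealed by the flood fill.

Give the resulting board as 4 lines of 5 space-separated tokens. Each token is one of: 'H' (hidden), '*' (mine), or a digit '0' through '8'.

H H H * H
H H H H H
H H H H H
H H H H H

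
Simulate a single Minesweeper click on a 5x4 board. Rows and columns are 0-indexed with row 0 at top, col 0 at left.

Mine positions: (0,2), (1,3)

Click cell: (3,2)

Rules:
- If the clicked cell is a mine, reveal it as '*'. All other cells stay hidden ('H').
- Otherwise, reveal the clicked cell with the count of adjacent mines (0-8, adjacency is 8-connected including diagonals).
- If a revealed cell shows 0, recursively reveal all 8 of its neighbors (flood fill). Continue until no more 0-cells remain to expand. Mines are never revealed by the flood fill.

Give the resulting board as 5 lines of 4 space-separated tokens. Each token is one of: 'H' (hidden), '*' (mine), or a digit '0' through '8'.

0 1 H H
0 1 2 H
0 0 1 1
0 0 0 0
0 0 0 0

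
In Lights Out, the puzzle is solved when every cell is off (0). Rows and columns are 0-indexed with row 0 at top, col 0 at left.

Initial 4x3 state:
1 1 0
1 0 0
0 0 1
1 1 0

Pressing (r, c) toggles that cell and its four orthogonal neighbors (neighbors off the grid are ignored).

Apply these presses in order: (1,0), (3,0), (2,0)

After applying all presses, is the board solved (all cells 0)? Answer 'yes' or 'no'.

After press 1 at (1,0):
0 1 0
0 1 0
1 0 1
1 1 0

After press 2 at (3,0):
0 1 0
0 1 0
0 0 1
0 0 0

After press 3 at (2,0):
0 1 0
1 1 0
1 1 1
1 0 0

Lights still on: 7

Answer: no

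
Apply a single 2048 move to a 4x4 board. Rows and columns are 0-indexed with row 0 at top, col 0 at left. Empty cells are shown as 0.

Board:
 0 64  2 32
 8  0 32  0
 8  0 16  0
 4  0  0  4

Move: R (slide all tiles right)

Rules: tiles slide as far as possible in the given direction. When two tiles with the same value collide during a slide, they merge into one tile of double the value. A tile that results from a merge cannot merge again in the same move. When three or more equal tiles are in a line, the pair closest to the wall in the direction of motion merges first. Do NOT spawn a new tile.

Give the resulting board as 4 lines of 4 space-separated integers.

Answer:  0 64  2 32
 0  0  8 32
 0  0  8 16
 0  0  0  8

Derivation:
Slide right:
row 0: [0, 64, 2, 32] -> [0, 64, 2, 32]
row 1: [8, 0, 32, 0] -> [0, 0, 8, 32]
row 2: [8, 0, 16, 0] -> [0, 0, 8, 16]
row 3: [4, 0, 0, 4] -> [0, 0, 0, 8]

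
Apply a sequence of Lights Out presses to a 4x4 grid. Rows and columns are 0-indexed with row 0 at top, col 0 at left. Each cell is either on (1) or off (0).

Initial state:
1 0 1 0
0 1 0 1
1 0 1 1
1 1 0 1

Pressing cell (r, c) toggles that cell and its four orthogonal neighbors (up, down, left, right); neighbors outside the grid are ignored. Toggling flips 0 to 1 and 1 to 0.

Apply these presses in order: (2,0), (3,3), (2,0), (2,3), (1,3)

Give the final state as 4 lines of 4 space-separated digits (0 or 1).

After press 1 at (2,0):
1 0 1 0
1 1 0 1
0 1 1 1
0 1 0 1

After press 2 at (3,3):
1 0 1 0
1 1 0 1
0 1 1 0
0 1 1 0

After press 3 at (2,0):
1 0 1 0
0 1 0 1
1 0 1 0
1 1 1 0

After press 4 at (2,3):
1 0 1 0
0 1 0 0
1 0 0 1
1 1 1 1

After press 5 at (1,3):
1 0 1 1
0 1 1 1
1 0 0 0
1 1 1 1

Answer: 1 0 1 1
0 1 1 1
1 0 0 0
1 1 1 1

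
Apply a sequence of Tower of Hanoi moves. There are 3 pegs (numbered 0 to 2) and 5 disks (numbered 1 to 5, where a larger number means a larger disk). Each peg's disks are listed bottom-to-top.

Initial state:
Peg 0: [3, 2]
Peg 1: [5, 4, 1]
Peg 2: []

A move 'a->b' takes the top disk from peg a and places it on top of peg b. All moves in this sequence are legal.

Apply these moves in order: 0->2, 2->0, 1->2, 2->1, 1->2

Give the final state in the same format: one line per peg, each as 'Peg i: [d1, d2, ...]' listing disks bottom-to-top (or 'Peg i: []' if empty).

After move 1 (0->2):
Peg 0: [3]
Peg 1: [5, 4, 1]
Peg 2: [2]

After move 2 (2->0):
Peg 0: [3, 2]
Peg 1: [5, 4, 1]
Peg 2: []

After move 3 (1->2):
Peg 0: [3, 2]
Peg 1: [5, 4]
Peg 2: [1]

After move 4 (2->1):
Peg 0: [3, 2]
Peg 1: [5, 4, 1]
Peg 2: []

After move 5 (1->2):
Peg 0: [3, 2]
Peg 1: [5, 4]
Peg 2: [1]

Answer: Peg 0: [3, 2]
Peg 1: [5, 4]
Peg 2: [1]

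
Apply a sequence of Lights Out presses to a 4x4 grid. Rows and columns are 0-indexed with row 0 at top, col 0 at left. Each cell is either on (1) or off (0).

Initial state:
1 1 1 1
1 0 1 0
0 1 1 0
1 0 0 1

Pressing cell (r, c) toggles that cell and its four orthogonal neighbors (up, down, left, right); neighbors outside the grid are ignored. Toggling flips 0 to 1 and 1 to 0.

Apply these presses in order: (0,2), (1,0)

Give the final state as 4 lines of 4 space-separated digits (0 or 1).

After press 1 at (0,2):
1 0 0 0
1 0 0 0
0 1 1 0
1 0 0 1

After press 2 at (1,0):
0 0 0 0
0 1 0 0
1 1 1 0
1 0 0 1

Answer: 0 0 0 0
0 1 0 0
1 1 1 0
1 0 0 1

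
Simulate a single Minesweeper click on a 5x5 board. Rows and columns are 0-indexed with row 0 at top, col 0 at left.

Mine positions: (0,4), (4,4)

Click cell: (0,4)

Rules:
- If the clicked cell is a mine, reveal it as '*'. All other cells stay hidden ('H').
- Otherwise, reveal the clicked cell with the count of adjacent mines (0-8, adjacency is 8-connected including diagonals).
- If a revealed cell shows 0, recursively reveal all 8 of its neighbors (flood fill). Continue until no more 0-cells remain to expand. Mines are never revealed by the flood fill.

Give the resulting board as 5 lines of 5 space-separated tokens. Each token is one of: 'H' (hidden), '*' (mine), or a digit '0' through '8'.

H H H H *
H H H H H
H H H H H
H H H H H
H H H H H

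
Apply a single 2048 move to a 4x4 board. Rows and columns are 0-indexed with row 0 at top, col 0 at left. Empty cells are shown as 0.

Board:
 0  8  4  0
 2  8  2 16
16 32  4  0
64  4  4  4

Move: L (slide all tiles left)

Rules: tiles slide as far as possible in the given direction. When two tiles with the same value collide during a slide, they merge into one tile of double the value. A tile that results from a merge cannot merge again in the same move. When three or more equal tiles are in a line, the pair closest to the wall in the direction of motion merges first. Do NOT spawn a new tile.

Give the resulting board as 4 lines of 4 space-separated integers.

Slide left:
row 0: [0, 8, 4, 0] -> [8, 4, 0, 0]
row 1: [2, 8, 2, 16] -> [2, 8, 2, 16]
row 2: [16, 32, 4, 0] -> [16, 32, 4, 0]
row 3: [64, 4, 4, 4] -> [64, 8, 4, 0]

Answer:  8  4  0  0
 2  8  2 16
16 32  4  0
64  8  4  0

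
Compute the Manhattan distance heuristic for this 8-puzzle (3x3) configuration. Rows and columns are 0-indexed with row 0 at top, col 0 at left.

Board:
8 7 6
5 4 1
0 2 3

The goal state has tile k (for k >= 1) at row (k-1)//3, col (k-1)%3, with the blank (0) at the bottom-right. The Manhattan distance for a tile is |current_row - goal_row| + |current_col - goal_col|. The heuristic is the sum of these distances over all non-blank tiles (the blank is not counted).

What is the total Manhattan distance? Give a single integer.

Answer: 16

Derivation:
Tile 8: (0,0)->(2,1) = 3
Tile 7: (0,1)->(2,0) = 3
Tile 6: (0,2)->(1,2) = 1
Tile 5: (1,0)->(1,1) = 1
Tile 4: (1,1)->(1,0) = 1
Tile 1: (1,2)->(0,0) = 3
Tile 2: (2,1)->(0,1) = 2
Tile 3: (2,2)->(0,2) = 2
Sum: 3 + 3 + 1 + 1 + 1 + 3 + 2 + 2 = 16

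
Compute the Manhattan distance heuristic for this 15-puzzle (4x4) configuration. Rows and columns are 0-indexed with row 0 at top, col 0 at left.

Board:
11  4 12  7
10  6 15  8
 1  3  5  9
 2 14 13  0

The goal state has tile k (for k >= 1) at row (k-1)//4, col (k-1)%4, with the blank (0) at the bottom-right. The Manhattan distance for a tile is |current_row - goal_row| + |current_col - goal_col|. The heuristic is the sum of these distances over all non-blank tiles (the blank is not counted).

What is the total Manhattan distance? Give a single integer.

Tile 11: at (0,0), goal (2,2), distance |0-2|+|0-2| = 4
Tile 4: at (0,1), goal (0,3), distance |0-0|+|1-3| = 2
Tile 12: at (0,2), goal (2,3), distance |0-2|+|2-3| = 3
Tile 7: at (0,3), goal (1,2), distance |0-1|+|3-2| = 2
Tile 10: at (1,0), goal (2,1), distance |1-2|+|0-1| = 2
Tile 6: at (1,1), goal (1,1), distance |1-1|+|1-1| = 0
Tile 15: at (1,2), goal (3,2), distance |1-3|+|2-2| = 2
Tile 8: at (1,3), goal (1,3), distance |1-1|+|3-3| = 0
Tile 1: at (2,0), goal (0,0), distance |2-0|+|0-0| = 2
Tile 3: at (2,1), goal (0,2), distance |2-0|+|1-2| = 3
Tile 5: at (2,2), goal (1,0), distance |2-1|+|2-0| = 3
Tile 9: at (2,3), goal (2,0), distance |2-2|+|3-0| = 3
Tile 2: at (3,0), goal (0,1), distance |3-0|+|0-1| = 4
Tile 14: at (3,1), goal (3,1), distance |3-3|+|1-1| = 0
Tile 13: at (3,2), goal (3,0), distance |3-3|+|2-0| = 2
Sum: 4 + 2 + 3 + 2 + 2 + 0 + 2 + 0 + 2 + 3 + 3 + 3 + 4 + 0 + 2 = 32

Answer: 32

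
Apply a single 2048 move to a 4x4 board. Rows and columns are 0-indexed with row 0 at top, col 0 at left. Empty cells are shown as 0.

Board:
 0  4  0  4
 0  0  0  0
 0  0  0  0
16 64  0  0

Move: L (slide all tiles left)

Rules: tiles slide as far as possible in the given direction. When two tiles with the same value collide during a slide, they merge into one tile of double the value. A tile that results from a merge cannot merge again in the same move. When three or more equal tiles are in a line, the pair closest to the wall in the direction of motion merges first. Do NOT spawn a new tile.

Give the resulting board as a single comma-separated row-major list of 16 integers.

Slide left:
row 0: [0, 4, 0, 4] -> [8, 0, 0, 0]
row 1: [0, 0, 0, 0] -> [0, 0, 0, 0]
row 2: [0, 0, 0, 0] -> [0, 0, 0, 0]
row 3: [16, 64, 0, 0] -> [16, 64, 0, 0]

Answer: 8, 0, 0, 0, 0, 0, 0, 0, 0, 0, 0, 0, 16, 64, 0, 0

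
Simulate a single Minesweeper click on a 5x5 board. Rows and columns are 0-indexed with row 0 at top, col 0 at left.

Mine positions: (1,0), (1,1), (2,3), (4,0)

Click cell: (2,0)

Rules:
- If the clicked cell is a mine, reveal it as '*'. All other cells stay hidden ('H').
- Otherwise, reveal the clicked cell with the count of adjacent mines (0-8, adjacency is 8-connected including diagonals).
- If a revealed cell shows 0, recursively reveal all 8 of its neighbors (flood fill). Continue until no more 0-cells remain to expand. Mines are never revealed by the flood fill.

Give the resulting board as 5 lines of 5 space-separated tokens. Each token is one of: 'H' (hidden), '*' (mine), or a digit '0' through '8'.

H H H H H
H H H H H
2 H H H H
H H H H H
H H H H H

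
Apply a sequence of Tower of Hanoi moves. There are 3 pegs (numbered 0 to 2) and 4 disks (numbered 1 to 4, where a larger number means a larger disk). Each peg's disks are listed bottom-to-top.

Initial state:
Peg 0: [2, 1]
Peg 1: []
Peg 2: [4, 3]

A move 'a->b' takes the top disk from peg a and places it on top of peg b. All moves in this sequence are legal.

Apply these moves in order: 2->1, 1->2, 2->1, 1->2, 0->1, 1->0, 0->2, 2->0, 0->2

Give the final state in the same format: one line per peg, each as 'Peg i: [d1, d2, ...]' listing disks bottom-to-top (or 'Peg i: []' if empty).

After move 1 (2->1):
Peg 0: [2, 1]
Peg 1: [3]
Peg 2: [4]

After move 2 (1->2):
Peg 0: [2, 1]
Peg 1: []
Peg 2: [4, 3]

After move 3 (2->1):
Peg 0: [2, 1]
Peg 1: [3]
Peg 2: [4]

After move 4 (1->2):
Peg 0: [2, 1]
Peg 1: []
Peg 2: [4, 3]

After move 5 (0->1):
Peg 0: [2]
Peg 1: [1]
Peg 2: [4, 3]

After move 6 (1->0):
Peg 0: [2, 1]
Peg 1: []
Peg 2: [4, 3]

After move 7 (0->2):
Peg 0: [2]
Peg 1: []
Peg 2: [4, 3, 1]

After move 8 (2->0):
Peg 0: [2, 1]
Peg 1: []
Peg 2: [4, 3]

After move 9 (0->2):
Peg 0: [2]
Peg 1: []
Peg 2: [4, 3, 1]

Answer: Peg 0: [2]
Peg 1: []
Peg 2: [4, 3, 1]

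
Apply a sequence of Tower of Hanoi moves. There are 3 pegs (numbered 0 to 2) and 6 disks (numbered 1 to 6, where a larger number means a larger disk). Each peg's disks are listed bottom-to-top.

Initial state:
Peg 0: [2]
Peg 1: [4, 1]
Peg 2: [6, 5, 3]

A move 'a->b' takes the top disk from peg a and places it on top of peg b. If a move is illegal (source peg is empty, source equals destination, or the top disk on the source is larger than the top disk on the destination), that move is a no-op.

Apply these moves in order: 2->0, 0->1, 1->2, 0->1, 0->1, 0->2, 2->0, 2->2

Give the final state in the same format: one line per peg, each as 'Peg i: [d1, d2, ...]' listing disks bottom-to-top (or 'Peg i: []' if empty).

Answer: Peg 0: [1]
Peg 1: [4, 2]
Peg 2: [6, 5, 3]

Derivation:
After move 1 (2->0):
Peg 0: [2]
Peg 1: [4, 1]
Peg 2: [6, 5, 3]

After move 2 (0->1):
Peg 0: [2]
Peg 1: [4, 1]
Peg 2: [6, 5, 3]

After move 3 (1->2):
Peg 0: [2]
Peg 1: [4]
Peg 2: [6, 5, 3, 1]

After move 4 (0->1):
Peg 0: []
Peg 1: [4, 2]
Peg 2: [6, 5, 3, 1]

After move 5 (0->1):
Peg 0: []
Peg 1: [4, 2]
Peg 2: [6, 5, 3, 1]

After move 6 (0->2):
Peg 0: []
Peg 1: [4, 2]
Peg 2: [6, 5, 3, 1]

After move 7 (2->0):
Peg 0: [1]
Peg 1: [4, 2]
Peg 2: [6, 5, 3]

After move 8 (2->2):
Peg 0: [1]
Peg 1: [4, 2]
Peg 2: [6, 5, 3]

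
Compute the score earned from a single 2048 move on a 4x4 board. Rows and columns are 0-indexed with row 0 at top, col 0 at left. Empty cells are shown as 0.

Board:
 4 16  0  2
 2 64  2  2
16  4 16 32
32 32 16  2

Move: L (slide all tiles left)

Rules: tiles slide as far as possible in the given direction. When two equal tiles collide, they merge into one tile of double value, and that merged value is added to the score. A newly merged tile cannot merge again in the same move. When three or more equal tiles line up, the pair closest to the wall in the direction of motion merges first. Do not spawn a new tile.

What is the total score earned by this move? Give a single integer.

Answer: 68

Derivation:
Slide left:
row 0: [4, 16, 0, 2] -> [4, 16, 2, 0]  score +0 (running 0)
row 1: [2, 64, 2, 2] -> [2, 64, 4, 0]  score +4 (running 4)
row 2: [16, 4, 16, 32] -> [16, 4, 16, 32]  score +0 (running 4)
row 3: [32, 32, 16, 2] -> [64, 16, 2, 0]  score +64 (running 68)
Board after move:
 4 16  2  0
 2 64  4  0
16  4 16 32
64 16  2  0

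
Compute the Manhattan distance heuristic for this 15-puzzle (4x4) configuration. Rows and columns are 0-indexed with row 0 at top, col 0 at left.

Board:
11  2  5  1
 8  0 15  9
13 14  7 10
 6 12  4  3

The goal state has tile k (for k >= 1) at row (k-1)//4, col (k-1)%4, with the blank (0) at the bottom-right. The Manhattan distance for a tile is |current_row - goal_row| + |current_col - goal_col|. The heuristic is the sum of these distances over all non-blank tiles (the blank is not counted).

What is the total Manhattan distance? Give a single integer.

Answer: 38

Derivation:
Tile 11: at (0,0), goal (2,2), distance |0-2|+|0-2| = 4
Tile 2: at (0,1), goal (0,1), distance |0-0|+|1-1| = 0
Tile 5: at (0,2), goal (1,0), distance |0-1|+|2-0| = 3
Tile 1: at (0,3), goal (0,0), distance |0-0|+|3-0| = 3
Tile 8: at (1,0), goal (1,3), distance |1-1|+|0-3| = 3
Tile 15: at (1,2), goal (3,2), distance |1-3|+|2-2| = 2
Tile 9: at (1,3), goal (2,0), distance |1-2|+|3-0| = 4
Tile 13: at (2,0), goal (3,0), distance |2-3|+|0-0| = 1
Tile 14: at (2,1), goal (3,1), distance |2-3|+|1-1| = 1
Tile 7: at (2,2), goal (1,2), distance |2-1|+|2-2| = 1
Tile 10: at (2,3), goal (2,1), distance |2-2|+|3-1| = 2
Tile 6: at (3,0), goal (1,1), distance |3-1|+|0-1| = 3
Tile 12: at (3,1), goal (2,3), distance |3-2|+|1-3| = 3
Tile 4: at (3,2), goal (0,3), distance |3-0|+|2-3| = 4
Tile 3: at (3,3), goal (0,2), distance |3-0|+|3-2| = 4
Sum: 4 + 0 + 3 + 3 + 3 + 2 + 4 + 1 + 1 + 1 + 2 + 3 + 3 + 4 + 4 = 38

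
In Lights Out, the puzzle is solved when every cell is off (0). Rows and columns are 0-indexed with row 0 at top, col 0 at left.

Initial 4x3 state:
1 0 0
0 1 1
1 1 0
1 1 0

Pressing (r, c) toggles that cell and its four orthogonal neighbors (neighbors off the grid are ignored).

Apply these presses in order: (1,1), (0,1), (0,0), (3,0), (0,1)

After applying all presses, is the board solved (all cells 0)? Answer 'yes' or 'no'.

Answer: yes

Derivation:
After press 1 at (1,1):
1 1 0
1 0 0
1 0 0
1 1 0

After press 2 at (0,1):
0 0 1
1 1 0
1 0 0
1 1 0

After press 3 at (0,0):
1 1 1
0 1 0
1 0 0
1 1 0

After press 4 at (3,0):
1 1 1
0 1 0
0 0 0
0 0 0

After press 5 at (0,1):
0 0 0
0 0 0
0 0 0
0 0 0

Lights still on: 0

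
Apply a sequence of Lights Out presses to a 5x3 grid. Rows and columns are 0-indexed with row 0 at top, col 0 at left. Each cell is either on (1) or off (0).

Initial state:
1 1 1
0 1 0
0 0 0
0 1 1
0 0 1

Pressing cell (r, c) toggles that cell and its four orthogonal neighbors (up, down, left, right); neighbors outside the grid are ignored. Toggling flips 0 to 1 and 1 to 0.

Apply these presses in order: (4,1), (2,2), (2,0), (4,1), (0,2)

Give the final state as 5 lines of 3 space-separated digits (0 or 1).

After press 1 at (4,1):
1 1 1
0 1 0
0 0 0
0 0 1
1 1 0

After press 2 at (2,2):
1 1 1
0 1 1
0 1 1
0 0 0
1 1 0

After press 3 at (2,0):
1 1 1
1 1 1
1 0 1
1 0 0
1 1 0

After press 4 at (4,1):
1 1 1
1 1 1
1 0 1
1 1 0
0 0 1

After press 5 at (0,2):
1 0 0
1 1 0
1 0 1
1 1 0
0 0 1

Answer: 1 0 0
1 1 0
1 0 1
1 1 0
0 0 1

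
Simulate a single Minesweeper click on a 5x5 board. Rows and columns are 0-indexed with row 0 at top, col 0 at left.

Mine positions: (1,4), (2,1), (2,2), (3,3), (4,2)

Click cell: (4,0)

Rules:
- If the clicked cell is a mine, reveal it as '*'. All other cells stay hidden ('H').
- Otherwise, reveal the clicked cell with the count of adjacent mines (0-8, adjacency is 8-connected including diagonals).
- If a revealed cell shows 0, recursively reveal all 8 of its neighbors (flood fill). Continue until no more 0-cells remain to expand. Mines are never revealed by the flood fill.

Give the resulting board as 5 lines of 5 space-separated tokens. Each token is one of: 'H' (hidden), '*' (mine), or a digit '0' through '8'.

H H H H H
H H H H H
H H H H H
1 3 H H H
0 1 H H H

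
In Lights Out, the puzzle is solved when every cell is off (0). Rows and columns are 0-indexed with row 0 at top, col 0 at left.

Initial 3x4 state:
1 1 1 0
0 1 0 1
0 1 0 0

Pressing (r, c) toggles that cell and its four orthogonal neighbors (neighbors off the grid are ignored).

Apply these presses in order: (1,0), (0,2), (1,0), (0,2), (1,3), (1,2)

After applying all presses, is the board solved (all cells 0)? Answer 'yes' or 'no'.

Answer: no

Derivation:
After press 1 at (1,0):
0 1 1 0
1 0 0 1
1 1 0 0

After press 2 at (0,2):
0 0 0 1
1 0 1 1
1 1 0 0

After press 3 at (1,0):
1 0 0 1
0 1 1 1
0 1 0 0

After press 4 at (0,2):
1 1 1 0
0 1 0 1
0 1 0 0

After press 5 at (1,3):
1 1 1 1
0 1 1 0
0 1 0 1

After press 6 at (1,2):
1 1 0 1
0 0 0 1
0 1 1 1

Lights still on: 7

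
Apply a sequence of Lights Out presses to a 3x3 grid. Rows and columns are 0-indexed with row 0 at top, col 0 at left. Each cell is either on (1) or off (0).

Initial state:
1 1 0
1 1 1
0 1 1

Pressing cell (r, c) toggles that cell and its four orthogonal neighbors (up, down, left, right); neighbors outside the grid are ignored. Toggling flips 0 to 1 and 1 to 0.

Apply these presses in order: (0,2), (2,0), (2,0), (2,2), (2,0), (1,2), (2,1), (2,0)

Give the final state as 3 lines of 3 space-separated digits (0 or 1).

After press 1 at (0,2):
1 0 1
1 1 0
0 1 1

After press 2 at (2,0):
1 0 1
0 1 0
1 0 1

After press 3 at (2,0):
1 0 1
1 1 0
0 1 1

After press 4 at (2,2):
1 0 1
1 1 1
0 0 0

After press 5 at (2,0):
1 0 1
0 1 1
1 1 0

After press 6 at (1,2):
1 0 0
0 0 0
1 1 1

After press 7 at (2,1):
1 0 0
0 1 0
0 0 0

After press 8 at (2,0):
1 0 0
1 1 0
1 1 0

Answer: 1 0 0
1 1 0
1 1 0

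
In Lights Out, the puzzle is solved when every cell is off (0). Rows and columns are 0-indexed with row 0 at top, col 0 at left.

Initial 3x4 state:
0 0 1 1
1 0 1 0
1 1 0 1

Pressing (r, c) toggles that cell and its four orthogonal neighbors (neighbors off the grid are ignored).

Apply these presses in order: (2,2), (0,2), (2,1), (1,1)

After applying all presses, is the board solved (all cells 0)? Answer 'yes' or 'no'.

After press 1 at (2,2):
0 0 1 1
1 0 0 0
1 0 1 0

After press 2 at (0,2):
0 1 0 0
1 0 1 0
1 0 1 0

After press 3 at (2,1):
0 1 0 0
1 1 1 0
0 1 0 0

After press 4 at (1,1):
0 0 0 0
0 0 0 0
0 0 0 0

Lights still on: 0

Answer: yes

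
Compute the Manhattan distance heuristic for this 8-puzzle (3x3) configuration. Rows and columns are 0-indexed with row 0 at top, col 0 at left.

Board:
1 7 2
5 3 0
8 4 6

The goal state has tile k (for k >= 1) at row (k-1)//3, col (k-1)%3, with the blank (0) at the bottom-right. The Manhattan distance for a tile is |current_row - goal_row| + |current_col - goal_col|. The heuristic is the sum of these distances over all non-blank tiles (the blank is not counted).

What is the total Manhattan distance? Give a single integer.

Tile 1: (0,0)->(0,0) = 0
Tile 7: (0,1)->(2,0) = 3
Tile 2: (0,2)->(0,1) = 1
Tile 5: (1,0)->(1,1) = 1
Tile 3: (1,1)->(0,2) = 2
Tile 8: (2,0)->(2,1) = 1
Tile 4: (2,1)->(1,0) = 2
Tile 6: (2,2)->(1,2) = 1
Sum: 0 + 3 + 1 + 1 + 2 + 1 + 2 + 1 = 11

Answer: 11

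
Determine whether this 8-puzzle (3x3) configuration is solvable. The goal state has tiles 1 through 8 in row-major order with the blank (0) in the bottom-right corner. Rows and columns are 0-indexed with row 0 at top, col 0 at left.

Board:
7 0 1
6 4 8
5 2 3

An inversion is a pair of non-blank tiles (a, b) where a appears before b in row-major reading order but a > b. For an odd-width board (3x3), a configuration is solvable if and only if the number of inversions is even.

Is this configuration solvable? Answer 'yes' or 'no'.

Inversions (pairs i<j in row-major order where tile[i] > tile[j] > 0): 17
17 is odd, so the puzzle is not solvable.

Answer: no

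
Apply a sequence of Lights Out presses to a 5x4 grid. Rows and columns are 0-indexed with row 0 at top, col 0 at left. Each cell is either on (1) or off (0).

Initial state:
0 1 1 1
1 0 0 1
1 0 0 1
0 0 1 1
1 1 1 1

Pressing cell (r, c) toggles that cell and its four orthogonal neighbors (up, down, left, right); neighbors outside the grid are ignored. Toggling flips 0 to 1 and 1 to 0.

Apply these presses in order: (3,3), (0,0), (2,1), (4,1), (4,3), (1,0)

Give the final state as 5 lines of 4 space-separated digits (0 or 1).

Answer: 0 0 1 1
1 0 0 1
1 1 1 0
0 0 0 1
0 0 1 1

Derivation:
After press 1 at (3,3):
0 1 1 1
1 0 0 1
1 0 0 0
0 0 0 0
1 1 1 0

After press 2 at (0,0):
1 0 1 1
0 0 0 1
1 0 0 0
0 0 0 0
1 1 1 0

After press 3 at (2,1):
1 0 1 1
0 1 0 1
0 1 1 0
0 1 0 0
1 1 1 0

After press 4 at (4,1):
1 0 1 1
0 1 0 1
0 1 1 0
0 0 0 0
0 0 0 0

After press 5 at (4,3):
1 0 1 1
0 1 0 1
0 1 1 0
0 0 0 1
0 0 1 1

After press 6 at (1,0):
0 0 1 1
1 0 0 1
1 1 1 0
0 0 0 1
0 0 1 1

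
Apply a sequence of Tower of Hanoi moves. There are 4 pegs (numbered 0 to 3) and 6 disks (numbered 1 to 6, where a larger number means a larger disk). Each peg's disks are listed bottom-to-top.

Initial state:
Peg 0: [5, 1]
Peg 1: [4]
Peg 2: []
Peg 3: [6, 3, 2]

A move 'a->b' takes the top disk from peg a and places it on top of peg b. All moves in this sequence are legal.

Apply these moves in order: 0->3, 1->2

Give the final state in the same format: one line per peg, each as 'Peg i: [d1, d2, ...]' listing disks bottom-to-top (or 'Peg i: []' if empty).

After move 1 (0->3):
Peg 0: [5]
Peg 1: [4]
Peg 2: []
Peg 3: [6, 3, 2, 1]

After move 2 (1->2):
Peg 0: [5]
Peg 1: []
Peg 2: [4]
Peg 3: [6, 3, 2, 1]

Answer: Peg 0: [5]
Peg 1: []
Peg 2: [4]
Peg 3: [6, 3, 2, 1]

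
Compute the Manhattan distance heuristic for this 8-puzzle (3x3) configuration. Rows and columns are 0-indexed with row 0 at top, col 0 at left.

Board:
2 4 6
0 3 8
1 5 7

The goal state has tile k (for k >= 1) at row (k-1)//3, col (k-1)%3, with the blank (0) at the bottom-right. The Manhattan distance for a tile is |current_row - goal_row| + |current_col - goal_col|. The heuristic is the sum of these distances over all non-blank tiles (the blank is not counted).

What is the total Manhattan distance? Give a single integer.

Tile 2: at (0,0), goal (0,1), distance |0-0|+|0-1| = 1
Tile 4: at (0,1), goal (1,0), distance |0-1|+|1-0| = 2
Tile 6: at (0,2), goal (1,2), distance |0-1|+|2-2| = 1
Tile 3: at (1,1), goal (0,2), distance |1-0|+|1-2| = 2
Tile 8: at (1,2), goal (2,1), distance |1-2|+|2-1| = 2
Tile 1: at (2,0), goal (0,0), distance |2-0|+|0-0| = 2
Tile 5: at (2,1), goal (1,1), distance |2-1|+|1-1| = 1
Tile 7: at (2,2), goal (2,0), distance |2-2|+|2-0| = 2
Sum: 1 + 2 + 1 + 2 + 2 + 2 + 1 + 2 = 13

Answer: 13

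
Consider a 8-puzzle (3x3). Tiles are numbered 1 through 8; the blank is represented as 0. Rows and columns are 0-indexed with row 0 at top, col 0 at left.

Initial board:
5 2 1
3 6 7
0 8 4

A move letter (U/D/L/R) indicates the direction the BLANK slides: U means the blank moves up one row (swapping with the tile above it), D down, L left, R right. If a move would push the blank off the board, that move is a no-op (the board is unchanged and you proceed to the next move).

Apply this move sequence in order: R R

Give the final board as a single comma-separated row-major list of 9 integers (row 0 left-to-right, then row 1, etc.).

After move 1 (R):
5 2 1
3 6 7
8 0 4

After move 2 (R):
5 2 1
3 6 7
8 4 0

Answer: 5, 2, 1, 3, 6, 7, 8, 4, 0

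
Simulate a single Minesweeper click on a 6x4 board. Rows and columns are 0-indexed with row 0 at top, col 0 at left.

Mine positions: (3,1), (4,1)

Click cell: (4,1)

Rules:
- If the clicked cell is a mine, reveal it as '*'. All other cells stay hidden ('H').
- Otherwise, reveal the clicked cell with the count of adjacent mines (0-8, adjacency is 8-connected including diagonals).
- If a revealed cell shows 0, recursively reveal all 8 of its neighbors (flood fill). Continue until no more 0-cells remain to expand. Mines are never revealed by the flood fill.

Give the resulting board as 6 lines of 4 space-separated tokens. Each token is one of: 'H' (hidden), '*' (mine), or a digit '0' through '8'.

H H H H
H H H H
H H H H
H H H H
H * H H
H H H H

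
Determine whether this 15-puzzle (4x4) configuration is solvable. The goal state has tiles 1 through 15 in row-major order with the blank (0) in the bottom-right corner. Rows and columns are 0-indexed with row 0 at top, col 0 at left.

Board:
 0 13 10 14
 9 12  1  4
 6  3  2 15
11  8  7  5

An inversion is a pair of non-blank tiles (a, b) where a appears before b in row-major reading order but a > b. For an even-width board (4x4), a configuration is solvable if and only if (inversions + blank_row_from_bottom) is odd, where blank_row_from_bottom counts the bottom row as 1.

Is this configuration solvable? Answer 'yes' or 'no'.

Answer: yes

Derivation:
Inversions: 65
Blank is in row 0 (0-indexed from top), which is row 4 counting from the bottom (bottom = 1).
65 + 4 = 69, which is odd, so the puzzle is solvable.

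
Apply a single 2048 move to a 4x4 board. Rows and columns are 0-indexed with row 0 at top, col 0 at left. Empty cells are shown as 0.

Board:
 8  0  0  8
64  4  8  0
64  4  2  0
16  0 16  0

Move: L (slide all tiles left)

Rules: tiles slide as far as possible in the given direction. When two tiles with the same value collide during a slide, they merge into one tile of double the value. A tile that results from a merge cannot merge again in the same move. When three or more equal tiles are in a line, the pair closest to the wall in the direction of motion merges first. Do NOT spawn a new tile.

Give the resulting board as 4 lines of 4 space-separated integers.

Answer: 16  0  0  0
64  4  8  0
64  4  2  0
32  0  0  0

Derivation:
Slide left:
row 0: [8, 0, 0, 8] -> [16, 0, 0, 0]
row 1: [64, 4, 8, 0] -> [64, 4, 8, 0]
row 2: [64, 4, 2, 0] -> [64, 4, 2, 0]
row 3: [16, 0, 16, 0] -> [32, 0, 0, 0]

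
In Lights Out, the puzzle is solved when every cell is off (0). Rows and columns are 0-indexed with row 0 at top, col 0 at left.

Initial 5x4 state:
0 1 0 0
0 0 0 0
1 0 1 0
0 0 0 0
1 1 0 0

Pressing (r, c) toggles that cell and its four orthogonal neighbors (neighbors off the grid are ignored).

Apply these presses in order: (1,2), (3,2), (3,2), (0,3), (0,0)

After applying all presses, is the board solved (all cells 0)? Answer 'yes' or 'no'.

Answer: no

Derivation:
After press 1 at (1,2):
0 1 1 0
0 1 1 1
1 0 0 0
0 0 0 0
1 1 0 0

After press 2 at (3,2):
0 1 1 0
0 1 1 1
1 0 1 0
0 1 1 1
1 1 1 0

After press 3 at (3,2):
0 1 1 0
0 1 1 1
1 0 0 0
0 0 0 0
1 1 0 0

After press 4 at (0,3):
0 1 0 1
0 1 1 0
1 0 0 0
0 0 0 0
1 1 0 0

After press 5 at (0,0):
1 0 0 1
1 1 1 0
1 0 0 0
0 0 0 0
1 1 0 0

Lights still on: 8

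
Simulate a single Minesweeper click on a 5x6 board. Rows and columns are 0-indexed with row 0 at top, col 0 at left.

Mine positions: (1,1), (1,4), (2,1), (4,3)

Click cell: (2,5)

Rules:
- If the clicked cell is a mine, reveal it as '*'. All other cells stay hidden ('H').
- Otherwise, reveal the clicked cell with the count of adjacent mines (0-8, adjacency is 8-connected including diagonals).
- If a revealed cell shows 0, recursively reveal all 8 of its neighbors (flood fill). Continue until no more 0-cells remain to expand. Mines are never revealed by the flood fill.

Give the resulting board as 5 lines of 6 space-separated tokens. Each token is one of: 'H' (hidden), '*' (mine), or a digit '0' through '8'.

H H H H H H
H H H H H H
H H H H H 1
H H H H H H
H H H H H H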